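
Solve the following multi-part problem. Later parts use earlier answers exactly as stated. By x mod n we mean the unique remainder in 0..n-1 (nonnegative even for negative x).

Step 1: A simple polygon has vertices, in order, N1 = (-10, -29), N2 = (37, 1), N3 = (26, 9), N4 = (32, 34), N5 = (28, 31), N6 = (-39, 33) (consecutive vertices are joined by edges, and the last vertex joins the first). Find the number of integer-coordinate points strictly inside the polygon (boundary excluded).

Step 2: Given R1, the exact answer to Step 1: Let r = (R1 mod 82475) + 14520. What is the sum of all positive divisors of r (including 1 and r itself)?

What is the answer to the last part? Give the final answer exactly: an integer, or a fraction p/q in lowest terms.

29712

Step 1: cross terms: (-10*1 - 37*-29)=1063, (37*9 - 26*1)=307, (26*34 - 32*9)=596, (32*31 - 28*34)=40, (28*33 - -39*31)=2133, (-39*-29 - -10*33)=1461; twice the area = |5600| = 5600; area = 2800; boundary points = 1 + 1 + 1 + 1 + 1 + 1 = 6; strictly interior points = area - boundary/2 + 1 = 2798; answer 2798
Step 2: R1 = 2798; r = 17318; 17318 = 2 * 7 * 1237; sigma = (1 + 2) * (1 + 7) * (1 + 1237) = 3 * 8 * 1238 = 29712; answer 29712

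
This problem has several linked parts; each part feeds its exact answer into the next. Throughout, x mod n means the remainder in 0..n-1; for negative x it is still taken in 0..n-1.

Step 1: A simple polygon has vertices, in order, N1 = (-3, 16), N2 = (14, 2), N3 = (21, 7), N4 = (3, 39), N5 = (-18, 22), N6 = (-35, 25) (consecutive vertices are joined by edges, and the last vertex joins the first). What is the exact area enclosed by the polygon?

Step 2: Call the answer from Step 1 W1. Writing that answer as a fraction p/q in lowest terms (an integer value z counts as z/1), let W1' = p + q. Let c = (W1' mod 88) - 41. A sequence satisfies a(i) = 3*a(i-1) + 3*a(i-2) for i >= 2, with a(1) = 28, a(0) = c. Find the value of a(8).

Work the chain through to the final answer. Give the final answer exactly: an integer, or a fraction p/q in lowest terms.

Step 1: cross terms: (-3*2 - 14*16)=-230, (14*7 - 21*2)=56, (21*39 - 3*7)=798, (3*22 - -18*39)=768, (-18*25 - -35*22)=320, (-35*16 - -3*25)=-485; twice the area = |1227| = 1227; area = 1227/2; answer 1227/2
Step 2: W1 = 1227/2; threaded value p + q = 1229; c = 44; a(2) = 3*(28) + 3*(44) = 216; iterating: a(2)=216, a(3)=732, a(4)=2844, a(5)=10728, a(6)=40716, a(7)=154332, a(8)=585144; answer 585144

585144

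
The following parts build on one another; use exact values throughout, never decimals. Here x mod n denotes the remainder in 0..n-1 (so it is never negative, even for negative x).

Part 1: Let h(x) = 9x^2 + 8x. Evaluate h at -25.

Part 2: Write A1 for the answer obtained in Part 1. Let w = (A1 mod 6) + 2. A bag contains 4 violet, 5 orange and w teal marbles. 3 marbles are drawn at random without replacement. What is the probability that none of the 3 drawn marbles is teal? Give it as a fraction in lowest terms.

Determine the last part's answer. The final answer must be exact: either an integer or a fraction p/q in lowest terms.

Part 1: 9*(-25)^2 + 8*(-25)^1 = (5625) + (-200) = 5425; answer 5425
Part 2: A1 = 5425; w = 3; total draws C(12,3) = 220; favorable C(9,3) = 84; P = 21/55; answer 21/55

21/55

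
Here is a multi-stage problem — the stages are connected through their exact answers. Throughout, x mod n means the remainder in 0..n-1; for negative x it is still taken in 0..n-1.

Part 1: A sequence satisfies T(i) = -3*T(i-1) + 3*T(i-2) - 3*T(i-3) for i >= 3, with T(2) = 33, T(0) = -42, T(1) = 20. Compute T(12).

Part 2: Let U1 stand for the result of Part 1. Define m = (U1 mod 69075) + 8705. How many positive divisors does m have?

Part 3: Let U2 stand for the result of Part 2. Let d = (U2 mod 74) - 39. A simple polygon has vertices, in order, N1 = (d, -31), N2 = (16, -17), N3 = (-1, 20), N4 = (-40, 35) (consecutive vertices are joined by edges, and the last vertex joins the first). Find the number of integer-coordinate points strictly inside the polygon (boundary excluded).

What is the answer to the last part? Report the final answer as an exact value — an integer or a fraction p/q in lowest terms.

Part 1: T(3) = -3*(33) + 3*(20) - 3*(-42) = 87; iterating: T(3)=87, T(4)=-222, T(5)=828, T(6)=-3411, T(7)=13383, T(8)=-52866, T(9)=208980, T(10)=-825687, T(11)=3262599, T(12)=-12891798; answer -12891798
Part 2: U1 = -12891798; m = 33932; 33932 = 2^2 * 17 * 499; number of divisors = (2+1) * (1+1) * (1+1) = 12; answer 12
Part 3: U2 = 12; d = -27; cross terms: (-27*-17 - 16*-31)=955, (16*20 - -1*-17)=303, (-1*35 - -40*20)=765, (-40*-31 - -27*35)=2185; twice the area = |4208| = 4208; area = 2104; boundary points = 1 + 1 + 3 + 1 = 6; strictly interior points = area - boundary/2 + 1 = 2102; answer 2102

2102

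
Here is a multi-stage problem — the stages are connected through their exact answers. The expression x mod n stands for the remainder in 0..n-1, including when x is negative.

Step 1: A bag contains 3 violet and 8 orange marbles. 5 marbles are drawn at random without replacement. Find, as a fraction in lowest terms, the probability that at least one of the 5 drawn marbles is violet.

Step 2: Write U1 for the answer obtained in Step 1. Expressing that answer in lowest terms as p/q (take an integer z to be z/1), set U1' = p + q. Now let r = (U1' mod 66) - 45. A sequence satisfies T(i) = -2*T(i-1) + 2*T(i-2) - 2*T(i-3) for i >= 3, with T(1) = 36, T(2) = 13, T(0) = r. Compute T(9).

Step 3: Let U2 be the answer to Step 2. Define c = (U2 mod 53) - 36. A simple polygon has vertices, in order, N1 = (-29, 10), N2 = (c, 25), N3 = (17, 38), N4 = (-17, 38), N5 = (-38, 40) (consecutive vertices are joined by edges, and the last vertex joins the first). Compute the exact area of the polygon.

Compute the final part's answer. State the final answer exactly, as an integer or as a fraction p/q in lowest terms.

Step 1: total draws C(11,5) = 462; complement C(8,5) = 56; favorable 462 - 56 = 406; P = 29/33; answer 29/33
Step 2: U1 = 29/33; threaded value p + q = 62; r = 17; T(3) = -2*(13) + 2*(36) - 2*(17) = 12; iterating: T(3)=12, T(4)=-70, T(5)=138, T(6)=-440, T(7)=1296, T(8)=-3748, T(9)=10968; answer 10968
Step 3: U2 = 10968; c = 14; cross terms: (-29*25 - 14*10)=-865, (14*38 - 17*25)=107, (17*38 - -17*38)=1292, (-17*40 - -38*38)=764, (-38*10 - -29*40)=780; twice the area = |2078| = 2078; area = 1039; answer 1039

1039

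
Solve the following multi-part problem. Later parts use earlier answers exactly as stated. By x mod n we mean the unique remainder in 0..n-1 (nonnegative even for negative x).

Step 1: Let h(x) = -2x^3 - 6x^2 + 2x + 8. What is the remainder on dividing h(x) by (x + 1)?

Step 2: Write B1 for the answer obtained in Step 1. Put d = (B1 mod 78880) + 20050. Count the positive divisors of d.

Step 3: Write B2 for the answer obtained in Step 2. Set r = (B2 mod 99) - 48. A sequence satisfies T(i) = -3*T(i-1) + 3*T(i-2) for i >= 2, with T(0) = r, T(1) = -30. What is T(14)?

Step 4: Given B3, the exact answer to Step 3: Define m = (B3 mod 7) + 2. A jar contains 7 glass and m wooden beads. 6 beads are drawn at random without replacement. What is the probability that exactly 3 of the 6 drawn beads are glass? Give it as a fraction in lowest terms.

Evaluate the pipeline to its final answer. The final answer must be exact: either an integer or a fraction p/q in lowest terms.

Step 1: remainder = value at the root: -2*(-1)^3 - 6*(-1)^2 + 2*(-1)^1 + 8 = (2) + (-6) + (-2) + (8) = 2; answer 2
Step 2: B1 = 2; d = 20052; 20052 = 2^2 * 3^2 * 557; number of divisors = (2+1) * (2+1) * (1+1) = 18; answer 18
Step 3: B2 = 18; r = -30; T(2) = -3*(-30) + 3*(-30) = 0; iterating: T(2)=0, T(3)=-90, T(4)=270, T(5)=-1080, T(6)=4050, T(7)=-15390, T(8)=58320, T(9)=-221130, T(10)=838350, T(11)=-3178440, T(12)=12050370, T(13)=-45686430, T(14)=173210400; answer 173210400
Step 4: B3 = 173210400; m = 8; total draws C(15,6) = 5005; favorable C(7,3)*C(8,3) = 1960; P = 56/143; answer 56/143

56/143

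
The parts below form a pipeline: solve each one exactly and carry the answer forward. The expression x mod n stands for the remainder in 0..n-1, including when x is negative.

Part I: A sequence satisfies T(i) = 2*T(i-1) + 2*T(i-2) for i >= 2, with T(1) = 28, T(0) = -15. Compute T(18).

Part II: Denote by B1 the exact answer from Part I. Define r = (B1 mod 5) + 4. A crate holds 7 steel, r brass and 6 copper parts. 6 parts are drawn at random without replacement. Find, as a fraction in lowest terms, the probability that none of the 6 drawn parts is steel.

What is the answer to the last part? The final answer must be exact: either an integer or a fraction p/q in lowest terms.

15/884

Part I: T(2) = 2*(28) + 2*(-15) = 26; iterating: T(2)=26, T(3)=108, T(4)=268, T(5)=752, T(6)=2040, T(7)=5584, T(8)=15248, T(9)=41664, T(10)=113824, T(11)=310976, T(12)=849600, T(13)=2321152, T(14)=6341504, T(15)=17325312, T(16)=47333632, T(17)=129317888, T(18)=353303040; answer 353303040
Part II: B1 = 353303040; r = 4; total draws C(17,6) = 12376; favorable C(10,6) = 210; P = 15/884; answer 15/884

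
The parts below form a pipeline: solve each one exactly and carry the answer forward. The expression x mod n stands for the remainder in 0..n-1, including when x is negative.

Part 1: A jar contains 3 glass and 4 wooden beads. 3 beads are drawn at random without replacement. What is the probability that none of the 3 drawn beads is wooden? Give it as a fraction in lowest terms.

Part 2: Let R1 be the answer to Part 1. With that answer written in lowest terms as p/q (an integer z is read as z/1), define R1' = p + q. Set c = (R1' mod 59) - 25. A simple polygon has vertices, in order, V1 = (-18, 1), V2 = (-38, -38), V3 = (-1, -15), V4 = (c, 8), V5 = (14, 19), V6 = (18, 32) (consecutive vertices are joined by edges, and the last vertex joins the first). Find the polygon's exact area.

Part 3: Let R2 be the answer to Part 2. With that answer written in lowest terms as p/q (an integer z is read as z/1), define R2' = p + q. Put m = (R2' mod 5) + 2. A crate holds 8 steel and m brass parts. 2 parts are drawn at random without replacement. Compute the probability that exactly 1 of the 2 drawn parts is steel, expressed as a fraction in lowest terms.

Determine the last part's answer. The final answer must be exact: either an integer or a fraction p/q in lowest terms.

16/45

Part 1: total draws C(7,3) = 35; favorable C(3,3) = 1; P = 1/35; answer 1/35
Part 2: R1 = 1/35; threaded value p + q = 36; c = 11; cross terms: (-18*-38 - -38*1)=722, (-38*-15 - -1*-38)=532, (-1*8 - 11*-15)=157, (11*19 - 14*8)=97, (14*32 - 18*19)=106, (18*1 - -18*32)=594; twice the area = |2208| = 2208; area = 1104; answer 1104
Part 3: R2 = 1104; threaded value p + q = 1105; m = 2; total draws C(10,2) = 45; favorable C(8,1)*C(2,1) = 16; P = 16/45; answer 16/45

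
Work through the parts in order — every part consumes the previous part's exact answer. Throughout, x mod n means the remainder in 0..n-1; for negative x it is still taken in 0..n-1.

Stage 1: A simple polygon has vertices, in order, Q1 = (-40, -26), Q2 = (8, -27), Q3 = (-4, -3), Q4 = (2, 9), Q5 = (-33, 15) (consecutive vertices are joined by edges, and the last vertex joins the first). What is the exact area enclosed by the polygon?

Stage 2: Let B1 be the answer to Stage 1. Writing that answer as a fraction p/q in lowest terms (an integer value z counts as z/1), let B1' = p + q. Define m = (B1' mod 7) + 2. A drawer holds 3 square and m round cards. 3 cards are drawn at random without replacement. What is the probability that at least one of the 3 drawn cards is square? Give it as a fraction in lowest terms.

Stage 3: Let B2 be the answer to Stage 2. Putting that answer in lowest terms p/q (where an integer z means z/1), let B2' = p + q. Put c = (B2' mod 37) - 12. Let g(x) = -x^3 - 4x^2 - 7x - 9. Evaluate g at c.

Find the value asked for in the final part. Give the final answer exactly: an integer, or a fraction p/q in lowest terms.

Stage 1: cross terms: (-40*-27 - 8*-26)=1288, (8*-3 - -4*-27)=-132, (-4*9 - 2*-3)=-30, (2*15 - -33*9)=327, (-33*-26 - -40*15)=1458; twice the area = |2911| = 2911; area = 2911/2; answer 2911/2
Stage 2: B1 = 2911/2; threaded value p + q = 2913; m = 3; total draws C(6,3) = 20; complement C(3,3) = 1; favorable 20 - 1 = 19; P = 19/20; answer 19/20
Stage 3: B2 = 19/20; threaded value p + q = 39; c = -10; -1*(-10)^3 - 4*(-10)^2 - 7*(-10)^1 - 9 = (1000) + (-400) + (70) + (-9) = 661; answer 661

661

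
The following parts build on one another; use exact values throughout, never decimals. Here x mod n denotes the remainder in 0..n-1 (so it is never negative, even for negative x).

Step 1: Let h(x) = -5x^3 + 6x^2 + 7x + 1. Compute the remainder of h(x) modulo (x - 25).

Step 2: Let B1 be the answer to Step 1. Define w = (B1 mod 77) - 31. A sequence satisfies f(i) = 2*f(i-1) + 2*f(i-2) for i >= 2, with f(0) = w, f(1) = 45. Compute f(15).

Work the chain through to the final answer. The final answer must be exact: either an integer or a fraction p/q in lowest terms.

Step 1: remainder = value at the root: -5*(25)^3 + 6*(25)^2 + 7*(25)^1 + 1 = (-78125) + (3750) + (175) + (1) = -74199; answer -74199
Step 2: B1 = -74199; w = -2; f(2) = 2*(45) + 2*(-2) = 86; iterating: f(2)=86, f(3)=262, f(4)=696, f(5)=1916, f(6)=5224, f(7)=14280, f(8)=39008, f(9)=106576, f(10)=291168, f(11)=795488, f(12)=2173312, f(13)=5937600, f(14)=16221824, f(15)=44318848; answer 44318848

44318848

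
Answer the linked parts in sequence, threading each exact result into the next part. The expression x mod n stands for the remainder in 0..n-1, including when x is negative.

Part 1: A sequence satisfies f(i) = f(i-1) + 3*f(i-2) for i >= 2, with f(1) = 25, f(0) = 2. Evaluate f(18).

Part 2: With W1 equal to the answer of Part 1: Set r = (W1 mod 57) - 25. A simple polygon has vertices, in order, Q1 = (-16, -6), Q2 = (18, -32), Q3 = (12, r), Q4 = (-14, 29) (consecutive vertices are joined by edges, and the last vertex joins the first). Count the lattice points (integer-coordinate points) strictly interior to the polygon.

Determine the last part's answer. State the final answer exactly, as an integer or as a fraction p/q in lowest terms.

Part 1: f(2) = 1*(25) + 3*(2) = 31; iterating: f(2)=31, f(3)=106, f(4)=199, f(5)=517, f(6)=1114, f(7)=2665, f(8)=6007, f(9)=14002, f(10)=32023, f(11)=74029, f(12)=170098, f(13)=392185, f(14)=902479, f(15)=2079034, f(16)=4786471, f(17)=11023573, f(18)=25382986; answer 25382986
Part 2: W1 = 25382986; r = 6; cross terms: (-16*-32 - 18*-6)=620, (18*6 - 12*-32)=492, (12*29 - -14*6)=432, (-14*-6 - -16*29)=548; twice the area = |2092| = 2092; area = 1046; boundary points = 2 + 2 + 1 + 1 = 6; strictly interior points = area - boundary/2 + 1 = 1044; answer 1044

1044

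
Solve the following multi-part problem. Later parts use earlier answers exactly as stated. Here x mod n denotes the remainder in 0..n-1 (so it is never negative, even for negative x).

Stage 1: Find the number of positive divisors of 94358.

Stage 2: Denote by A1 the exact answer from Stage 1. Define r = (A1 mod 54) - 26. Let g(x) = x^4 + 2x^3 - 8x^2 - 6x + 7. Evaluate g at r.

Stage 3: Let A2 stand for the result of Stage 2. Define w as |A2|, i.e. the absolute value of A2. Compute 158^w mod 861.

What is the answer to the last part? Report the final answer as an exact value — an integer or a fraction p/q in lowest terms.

Stage 1: 94358 = 2 * 11 * 4289; number of divisors = (1+1) * (1+1) * (1+1) = 8; answer 8
Stage 2: A1 = 8; r = -18; 1*(-18)^4 + 2*(-18)^3 - 8*(-18)^2 - 6*(-18)^1 + 7 = (104976) + (-11664) + (-2592) + (108) + (7) = 90835; answer 90835
Stage 3: A2 = 90835; w = 90835; squarings mod 861: 158^1=158, 158^2=856, 158^4=25, 158^8=625, 158^16=592, 158^32=37, 158^64=508, 158^128=625, 158^256=592, 158^512=37, 158^1024=508, 158^2048=625, 158^4096=592, 158^8192=37, 158^16384=508, 158^32768=625, 158^65536=592; 158^90835 = 158^1 * 158^2 * 158^16 * 158^64 * 158^128 * 158^512 * 158^8192 * 158^16384 * 158^65536 = 536 (mod 861); answer 536

536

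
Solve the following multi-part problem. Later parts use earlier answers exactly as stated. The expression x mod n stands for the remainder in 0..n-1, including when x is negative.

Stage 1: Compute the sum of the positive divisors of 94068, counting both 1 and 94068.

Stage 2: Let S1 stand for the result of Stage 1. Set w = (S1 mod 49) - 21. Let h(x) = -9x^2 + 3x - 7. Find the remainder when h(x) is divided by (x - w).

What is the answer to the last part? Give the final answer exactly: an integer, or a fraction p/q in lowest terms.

Stage 1: 94068 = 2^2 * 3^3 * 13 * 67; sigma = (1 + 2 + 4) * (1 + 3 + 9 + 27) * (1 + 13) * (1 + 67) = 7 * 40 * 14 * 68 = 266560; answer 266560
Stage 2: S1 = 266560; w = -21; remainder = value at the root: -9*(-21)^2 + 3*(-21)^1 - 7 = (-3969) + (-63) + (-7) = -4039; answer -4039

-4039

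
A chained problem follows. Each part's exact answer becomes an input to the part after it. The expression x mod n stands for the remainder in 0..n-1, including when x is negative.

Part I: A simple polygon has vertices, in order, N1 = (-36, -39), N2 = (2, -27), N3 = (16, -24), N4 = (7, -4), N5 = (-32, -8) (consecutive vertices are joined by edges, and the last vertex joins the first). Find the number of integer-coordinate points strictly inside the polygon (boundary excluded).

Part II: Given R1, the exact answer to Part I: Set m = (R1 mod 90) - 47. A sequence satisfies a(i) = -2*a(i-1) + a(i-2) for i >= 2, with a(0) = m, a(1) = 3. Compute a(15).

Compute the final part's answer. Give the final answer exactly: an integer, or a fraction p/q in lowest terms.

-1676821

Part I: cross terms: (-36*-27 - 2*-39)=1050, (2*-24 - 16*-27)=384, (16*-4 - 7*-24)=104, (7*-8 - -32*-4)=-184, (-32*-39 - -36*-8)=960; twice the area = |2314| = 2314; area = 1157; boundary points = 2 + 1 + 1 + 1 + 1 = 6; strictly interior points = area - boundary/2 + 1 = 1155; answer 1155
Part II: R1 = 1155; m = 28; a(2) = -2*(3) + 1*(28) = 22; iterating: a(2)=22, a(3)=-41, a(4)=104, a(5)=-249, a(6)=602, a(7)=-1453, a(8)=3508, a(9)=-8469, a(10)=20446, a(11)=-49361, a(12)=119168, a(13)=-287697, a(14)=694562, a(15)=-1676821; answer -1676821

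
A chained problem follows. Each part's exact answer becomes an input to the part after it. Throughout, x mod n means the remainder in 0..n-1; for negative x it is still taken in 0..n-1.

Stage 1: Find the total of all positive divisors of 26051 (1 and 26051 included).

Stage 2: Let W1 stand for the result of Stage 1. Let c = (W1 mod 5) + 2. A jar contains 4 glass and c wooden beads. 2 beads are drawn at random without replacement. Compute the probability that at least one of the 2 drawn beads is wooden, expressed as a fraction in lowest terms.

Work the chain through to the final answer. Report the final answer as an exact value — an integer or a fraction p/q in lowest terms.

3/5

Stage 1: 26051 = 109 * 239; sigma = (1 + 109) * (1 + 239) = 110 * 240 = 26400; answer 26400
Stage 2: W1 = 26400; c = 2; total draws C(6,2) = 15; complement C(4,2) = 6; favorable 15 - 6 = 9; P = 3/5; answer 3/5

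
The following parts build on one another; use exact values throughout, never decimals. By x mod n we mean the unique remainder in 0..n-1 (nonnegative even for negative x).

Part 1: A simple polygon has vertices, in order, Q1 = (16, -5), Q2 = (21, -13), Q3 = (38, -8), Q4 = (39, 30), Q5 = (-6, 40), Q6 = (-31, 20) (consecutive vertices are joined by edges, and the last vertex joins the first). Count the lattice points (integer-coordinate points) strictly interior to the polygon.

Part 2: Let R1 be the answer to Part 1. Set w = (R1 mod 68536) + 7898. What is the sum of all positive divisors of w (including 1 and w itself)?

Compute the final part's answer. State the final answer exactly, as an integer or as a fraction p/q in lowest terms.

13440

Part 1: cross terms: (16*-13 - 21*-5)=-103, (21*-8 - 38*-13)=326, (38*30 - 39*-8)=1452, (39*40 - -6*30)=1740, (-6*20 - -31*40)=1120, (-31*-5 - 16*20)=-165; twice the area = |4370| = 4370; area = 2185; boundary points = 1 + 1 + 1 + 5 + 5 + 1 = 14; strictly interior points = area - boundary/2 + 1 = 2179; answer 2179
Part 2: R1 = 2179; w = 10077; 10077 = 3 * 3359; sigma = (1 + 3) * (1 + 3359) = 4 * 3360 = 13440; answer 13440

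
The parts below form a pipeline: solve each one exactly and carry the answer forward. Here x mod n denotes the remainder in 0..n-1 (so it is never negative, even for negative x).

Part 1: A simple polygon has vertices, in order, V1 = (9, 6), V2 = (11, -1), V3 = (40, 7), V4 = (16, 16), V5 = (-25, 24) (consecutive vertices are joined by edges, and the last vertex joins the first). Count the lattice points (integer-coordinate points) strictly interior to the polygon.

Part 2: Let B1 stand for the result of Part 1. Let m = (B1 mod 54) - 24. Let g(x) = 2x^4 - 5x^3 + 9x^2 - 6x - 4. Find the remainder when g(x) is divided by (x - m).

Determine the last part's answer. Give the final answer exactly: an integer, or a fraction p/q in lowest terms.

298296

Part 1: cross terms: (9*-1 - 11*6)=-75, (11*7 - 40*-1)=117, (40*16 - 16*7)=528, (16*24 - -25*16)=784, (-25*6 - 9*24)=-366; twice the area = |988| = 988; area = 494; boundary points = 1 + 1 + 3 + 1 + 2 = 8; strictly interior points = area - boundary/2 + 1 = 491; answer 491
Part 2: B1 = 491; m = -19; remainder = value at the root: 2*(-19)^4 - 5*(-19)^3 + 9*(-19)^2 - 6*(-19)^1 - 4 = (260642) + (34295) + (3249) + (114) + (-4) = 298296; answer 298296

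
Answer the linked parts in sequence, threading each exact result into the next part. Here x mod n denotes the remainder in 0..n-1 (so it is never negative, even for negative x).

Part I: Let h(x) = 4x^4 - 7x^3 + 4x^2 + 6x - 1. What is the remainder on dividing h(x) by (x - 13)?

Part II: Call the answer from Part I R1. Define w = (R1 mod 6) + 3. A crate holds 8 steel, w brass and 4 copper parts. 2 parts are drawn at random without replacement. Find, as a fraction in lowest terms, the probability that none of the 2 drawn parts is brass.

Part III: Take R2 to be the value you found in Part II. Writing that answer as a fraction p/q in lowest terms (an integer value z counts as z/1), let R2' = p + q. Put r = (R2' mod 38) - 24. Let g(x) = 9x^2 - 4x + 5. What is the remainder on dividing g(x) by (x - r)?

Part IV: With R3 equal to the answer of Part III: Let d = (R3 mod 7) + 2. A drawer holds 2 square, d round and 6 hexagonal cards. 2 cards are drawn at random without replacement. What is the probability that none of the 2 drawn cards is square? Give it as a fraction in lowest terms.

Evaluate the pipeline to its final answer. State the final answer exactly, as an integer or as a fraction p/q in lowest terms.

Part I: remainder = value at the root: 4*(13)^4 - 7*(13)^3 + 4*(13)^2 + 6*(13)^1 - 1 = (114244) + (-15379) + (676) + (78) + (-1) = 99618; answer 99618
Part II: R1 = 99618; w = 3; total draws C(15,2) = 105; favorable C(12,2) = 66; P = 22/35; answer 22/35
Part III: R2 = 22/35; threaded value p + q = 57; r = -5; remainder = value at the root: 9*(-5)^2 - 4*(-5)^1 + 5 = (225) + (20) + (5) = 250; answer 250
Part IV: R3 = 250; d = 7; total draws C(15,2) = 105; favorable C(13,2) = 78; P = 26/35; answer 26/35

26/35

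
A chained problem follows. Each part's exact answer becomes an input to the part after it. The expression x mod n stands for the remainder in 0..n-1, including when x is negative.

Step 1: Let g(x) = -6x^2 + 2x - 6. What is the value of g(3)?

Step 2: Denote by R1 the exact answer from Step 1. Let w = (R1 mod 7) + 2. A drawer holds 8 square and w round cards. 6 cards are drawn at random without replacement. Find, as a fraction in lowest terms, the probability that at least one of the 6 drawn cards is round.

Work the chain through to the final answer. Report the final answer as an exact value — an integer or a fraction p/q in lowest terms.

Step 1: -6*(3)^2 + 2*(3)^1 - 6 = (-54) + (6) + (-6) = -54; answer -54
Step 2: R1 = -54; w = 4; total draws C(12,6) = 924; complement C(8,6) = 28; favorable 924 - 28 = 896; P = 32/33; answer 32/33

32/33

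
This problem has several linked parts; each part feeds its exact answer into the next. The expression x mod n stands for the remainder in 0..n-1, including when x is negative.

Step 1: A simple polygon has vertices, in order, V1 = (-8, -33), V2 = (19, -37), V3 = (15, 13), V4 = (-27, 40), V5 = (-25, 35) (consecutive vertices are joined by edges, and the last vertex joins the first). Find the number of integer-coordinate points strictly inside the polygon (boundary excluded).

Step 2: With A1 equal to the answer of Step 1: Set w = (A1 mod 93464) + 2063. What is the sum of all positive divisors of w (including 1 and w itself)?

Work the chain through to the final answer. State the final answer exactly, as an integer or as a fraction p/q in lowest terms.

7164

Step 1: cross terms: (-8*-37 - 19*-33)=923, (19*13 - 15*-37)=802, (15*40 - -27*13)=951, (-27*35 - -25*40)=55, (-25*-33 - -8*35)=1105; twice the area = |3836| = 3836; area = 1918; boundary points = 1 + 2 + 3 + 1 + 17 = 24; strictly interior points = area - boundary/2 + 1 = 1907; answer 1907
Step 2: A1 = 1907; w = 3970; 3970 = 2 * 5 * 397; sigma = (1 + 2) * (1 + 5) * (1 + 397) = 3 * 6 * 398 = 7164; answer 7164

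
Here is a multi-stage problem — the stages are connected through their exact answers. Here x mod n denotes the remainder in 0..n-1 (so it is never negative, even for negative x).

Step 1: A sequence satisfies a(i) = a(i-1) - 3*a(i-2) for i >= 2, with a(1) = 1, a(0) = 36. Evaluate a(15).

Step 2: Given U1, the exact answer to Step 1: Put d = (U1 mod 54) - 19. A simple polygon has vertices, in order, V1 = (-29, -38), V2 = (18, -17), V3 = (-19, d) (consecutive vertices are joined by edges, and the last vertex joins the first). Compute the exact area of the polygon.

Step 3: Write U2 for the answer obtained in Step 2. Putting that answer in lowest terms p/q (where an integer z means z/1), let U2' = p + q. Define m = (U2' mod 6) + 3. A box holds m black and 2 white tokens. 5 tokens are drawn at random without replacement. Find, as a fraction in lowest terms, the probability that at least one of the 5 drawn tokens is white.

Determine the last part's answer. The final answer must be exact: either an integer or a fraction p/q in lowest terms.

Step 1: a(2) = 1*(1) - 3*(36) = -107; iterating: a(2)=-107, a(3)=-110, a(4)=211, a(5)=541, a(6)=-92, a(7)=-1715, a(8)=-1439, a(9)=3706, a(10)=8023, a(11)=-3095, a(12)=-27164, a(13)=-17879, a(14)=63613, a(15)=117250; answer 117250
Step 2: U1 = 117250; d = -3; cross terms: (-29*-17 - 18*-38)=1177, (18*-3 - -19*-17)=-377, (-19*-38 - -29*-3)=635; twice the area = |1435| = 1435; area = 1435/2; answer 1435/2
Step 3: U2 = 1435/2; threaded value p + q = 1437; m = 6; total draws C(8,5) = 56; complement C(6,5) = 6; favorable 56 - 6 = 50; P = 25/28; answer 25/28

25/28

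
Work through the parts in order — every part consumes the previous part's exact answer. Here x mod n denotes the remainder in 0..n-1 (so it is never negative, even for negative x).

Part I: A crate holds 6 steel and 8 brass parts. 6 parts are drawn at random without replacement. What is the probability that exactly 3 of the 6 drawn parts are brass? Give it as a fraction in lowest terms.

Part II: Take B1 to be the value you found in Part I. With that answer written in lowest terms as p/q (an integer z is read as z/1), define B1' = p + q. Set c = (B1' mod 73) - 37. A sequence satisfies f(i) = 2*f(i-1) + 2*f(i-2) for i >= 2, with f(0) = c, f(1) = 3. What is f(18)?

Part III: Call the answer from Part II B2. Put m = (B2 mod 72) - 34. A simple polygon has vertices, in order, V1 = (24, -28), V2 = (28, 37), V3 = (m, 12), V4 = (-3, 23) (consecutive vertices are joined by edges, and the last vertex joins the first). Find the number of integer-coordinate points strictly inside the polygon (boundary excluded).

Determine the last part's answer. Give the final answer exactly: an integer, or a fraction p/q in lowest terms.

744

Part I: total draws C(14,6) = 3003; favorable C(8,3)*C(6,3) = 1120; P = 160/429; answer 160/429
Part II: B1 = 160/429; threaded value p + q = 589; c = -32; f(2) = 2*(3) + 2*(-32) = -58; iterating: f(2)=-58, f(3)=-110, f(4)=-336, f(5)=-892, f(6)=-2456, f(7)=-6696, f(8)=-18304, f(9)=-50000, f(10)=-136608, f(11)=-373216, f(12)=-1019648, f(13)=-2785728, f(14)=-7610752, f(15)=-20792960, f(16)=-56807424, f(17)=-155200768, f(18)=-424016384; answer -424016384
Part III: B2 = -424016384; m = 6; cross terms: (24*37 - 28*-28)=1672, (28*12 - 6*37)=114, (6*23 - -3*12)=174, (-3*-28 - 24*23)=-468; twice the area = |1492| = 1492; area = 746; boundary points = 1 + 1 + 1 + 3 = 6; strictly interior points = area - boundary/2 + 1 = 744; answer 744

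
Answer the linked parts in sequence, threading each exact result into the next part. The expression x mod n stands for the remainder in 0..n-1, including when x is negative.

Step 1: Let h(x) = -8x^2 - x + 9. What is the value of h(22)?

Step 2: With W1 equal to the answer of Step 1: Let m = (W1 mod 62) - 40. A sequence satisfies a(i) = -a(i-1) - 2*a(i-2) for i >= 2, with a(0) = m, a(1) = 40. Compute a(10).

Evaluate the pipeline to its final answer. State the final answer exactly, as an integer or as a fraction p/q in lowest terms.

-206

Step 1: -8*(22)^2 - 1*(22)^1 + 9 = (-3872) + (-22) + (9) = -3885; answer -3885
Step 2: W1 = -3885; m = -19; a(2) = -1*(40) - 2*(-19) = -2; iterating: a(2)=-2, a(3)=-78, a(4)=82, a(5)=74, a(6)=-238, a(7)=90, a(8)=386, a(9)=-566, a(10)=-206; answer -206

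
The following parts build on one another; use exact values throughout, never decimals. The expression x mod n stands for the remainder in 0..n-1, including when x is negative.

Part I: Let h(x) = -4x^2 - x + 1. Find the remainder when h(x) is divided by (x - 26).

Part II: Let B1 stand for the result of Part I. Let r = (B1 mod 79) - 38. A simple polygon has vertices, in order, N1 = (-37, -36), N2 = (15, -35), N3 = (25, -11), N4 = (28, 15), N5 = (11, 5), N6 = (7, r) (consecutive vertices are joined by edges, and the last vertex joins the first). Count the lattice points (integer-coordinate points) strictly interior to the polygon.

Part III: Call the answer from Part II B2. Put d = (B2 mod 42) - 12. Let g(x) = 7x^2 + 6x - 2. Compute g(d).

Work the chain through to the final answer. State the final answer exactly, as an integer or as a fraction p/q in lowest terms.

Part I: remainder = value at the root: -4*(26)^2 - 1*(26)^1 + 1 = (-2704) + (-26) + (1) = -2729; answer -2729
Part II: B1 = -2729; r = -2; cross terms: (-37*-35 - 15*-36)=1835, (15*-11 - 25*-35)=710, (25*15 - 28*-11)=683, (28*5 - 11*15)=-25, (11*-2 - 7*5)=-57, (7*-36 - -37*-2)=-326; twice the area = |2820| = 2820; area = 1410; boundary points = 1 + 2 + 1 + 1 + 1 + 2 = 8; strictly interior points = area - boundary/2 + 1 = 1407; answer 1407
Part III: B2 = 1407; d = 9; 7*(9)^2 + 6*(9)^1 - 2 = (567) + (54) + (-2) = 619; answer 619

619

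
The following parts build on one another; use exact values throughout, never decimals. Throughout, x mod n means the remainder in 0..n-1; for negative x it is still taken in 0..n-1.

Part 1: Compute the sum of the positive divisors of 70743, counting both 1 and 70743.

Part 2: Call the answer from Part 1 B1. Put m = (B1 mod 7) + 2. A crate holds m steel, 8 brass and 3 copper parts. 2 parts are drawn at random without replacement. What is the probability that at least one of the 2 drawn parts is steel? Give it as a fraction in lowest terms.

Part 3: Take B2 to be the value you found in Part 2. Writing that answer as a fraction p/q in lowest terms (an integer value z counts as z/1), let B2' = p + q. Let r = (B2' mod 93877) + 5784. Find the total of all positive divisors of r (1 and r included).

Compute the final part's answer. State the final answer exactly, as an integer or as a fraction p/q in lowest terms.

Part 1: 70743 = 3 * 23581; sigma = (1 + 3) * (1 + 23581) = 4 * 23582 = 94328; answer 94328
Part 2: B1 = 94328; m = 5; total draws C(16,2) = 120; complement C(11,2) = 55; favorable 120 - 55 = 65; P = 13/24; answer 13/24
Part 3: B2 = 13/24; threaded value p + q = 37; r = 5821; 5821 is prime, so its only divisors are 1 and 5821; sigma = 1 + 5821 = 5822; answer 5822

5822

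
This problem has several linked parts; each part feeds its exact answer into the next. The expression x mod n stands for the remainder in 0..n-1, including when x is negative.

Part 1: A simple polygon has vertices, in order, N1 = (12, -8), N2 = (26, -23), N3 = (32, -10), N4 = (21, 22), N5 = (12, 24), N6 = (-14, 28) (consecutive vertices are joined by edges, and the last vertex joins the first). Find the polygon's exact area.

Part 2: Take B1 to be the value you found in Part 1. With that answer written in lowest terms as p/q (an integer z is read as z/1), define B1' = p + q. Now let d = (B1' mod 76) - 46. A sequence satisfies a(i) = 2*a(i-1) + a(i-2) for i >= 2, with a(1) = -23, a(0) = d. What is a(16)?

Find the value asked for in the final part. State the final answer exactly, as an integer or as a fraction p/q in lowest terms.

Part 1: cross terms: (12*-23 - 26*-8)=-68, (26*-10 - 32*-23)=476, (32*22 - 21*-10)=914, (21*24 - 12*22)=240, (12*28 - -14*24)=672, (-14*-8 - 12*28)=-224; twice the area = |2010| = 2010; area = 1005; answer 1005
Part 2: B1 = 1005; threaded value p + q = 1006; d = -28; a(2) = 2*(-23) + 1*(-28) = -74; iterating: a(2)=-74, a(3)=-171, a(4)=-416, a(5)=-1003, a(6)=-2422, a(7)=-5847, a(8)=-14116, a(9)=-34079, a(10)=-82274, a(11)=-198627, a(12)=-479528, a(13)=-1157683, a(14)=-2794894, a(15)=-6747471, a(16)=-16289836; answer -16289836

-16289836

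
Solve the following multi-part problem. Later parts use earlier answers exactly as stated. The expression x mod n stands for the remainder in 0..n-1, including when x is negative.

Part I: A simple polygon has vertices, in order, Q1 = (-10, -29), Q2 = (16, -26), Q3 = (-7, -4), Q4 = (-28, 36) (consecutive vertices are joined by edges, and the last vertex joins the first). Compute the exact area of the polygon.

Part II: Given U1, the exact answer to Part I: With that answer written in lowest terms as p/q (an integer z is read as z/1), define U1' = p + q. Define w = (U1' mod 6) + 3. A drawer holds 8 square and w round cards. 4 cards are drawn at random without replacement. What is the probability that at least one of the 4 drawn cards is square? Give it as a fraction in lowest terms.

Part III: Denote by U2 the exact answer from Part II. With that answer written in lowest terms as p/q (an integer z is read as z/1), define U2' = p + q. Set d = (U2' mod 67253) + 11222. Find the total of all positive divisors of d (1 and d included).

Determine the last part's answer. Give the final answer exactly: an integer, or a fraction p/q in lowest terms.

11856

Part I: cross terms: (-10*-26 - 16*-29)=724, (16*-4 - -7*-26)=-246, (-7*36 - -28*-4)=-364, (-28*-29 - -10*36)=1172; twice the area = |1286| = 1286; area = 643; answer 643
Part II: U1 = 643; threaded value p + q = 644; w = 5; total draws C(13,4) = 715; complement C(5,4) = 5; favorable 715 - 5 = 710; P = 142/143; answer 142/143
Part III: U2 = 142/143; threaded value p + q = 285; d = 11507; 11507 = 37 * 311; sigma = (1 + 37) * (1 + 311) = 38 * 312 = 11856; answer 11856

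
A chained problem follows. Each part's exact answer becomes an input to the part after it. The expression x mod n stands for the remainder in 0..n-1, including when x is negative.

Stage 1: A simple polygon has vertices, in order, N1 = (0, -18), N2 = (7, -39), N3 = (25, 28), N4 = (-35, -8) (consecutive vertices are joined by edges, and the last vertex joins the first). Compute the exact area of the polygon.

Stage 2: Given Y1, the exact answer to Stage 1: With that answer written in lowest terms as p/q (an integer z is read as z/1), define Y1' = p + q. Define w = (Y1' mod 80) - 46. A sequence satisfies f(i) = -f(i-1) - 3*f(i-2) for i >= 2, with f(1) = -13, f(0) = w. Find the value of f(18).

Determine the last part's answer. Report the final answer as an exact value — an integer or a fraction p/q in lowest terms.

Stage 1: cross terms: (0*-39 - 7*-18)=126, (7*28 - 25*-39)=1171, (25*-8 - -35*28)=780, (-35*-18 - 0*-8)=630; twice the area = |2707| = 2707; area = 2707/2; answer 2707/2
Stage 2: Y1 = 2707/2; threaded value p + q = 2709; w = 23; f(2) = -1*(-13) - 3*(23) = -56; iterating: f(2)=-56, f(3)=95, f(4)=73, f(5)=-358, f(6)=139, f(7)=935, f(8)=-1352, f(9)=-1453, f(10)=5509, f(11)=-1150, f(12)=-15377, f(13)=18827, f(14)=27304, f(15)=-83785, f(16)=1873, f(17)=249482, f(18)=-255101; answer -255101

-255101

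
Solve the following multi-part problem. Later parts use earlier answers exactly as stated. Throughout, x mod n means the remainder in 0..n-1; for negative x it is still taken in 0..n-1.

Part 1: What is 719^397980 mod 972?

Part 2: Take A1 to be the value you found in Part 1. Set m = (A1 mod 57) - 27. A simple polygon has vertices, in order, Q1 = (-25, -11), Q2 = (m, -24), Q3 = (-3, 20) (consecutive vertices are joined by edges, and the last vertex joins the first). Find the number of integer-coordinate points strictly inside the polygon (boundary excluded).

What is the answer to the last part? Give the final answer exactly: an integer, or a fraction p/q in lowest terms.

127

Part 1: squarings mod 972: 719^1=719, 719^2=829, 719^4=37, 719^8=397, 719^16=145, 719^32=613, 719^64=577, 719^128=505, 719^256=361, 719^512=73, 719^1024=469, 719^2048=289, 719^4096=901, 719^8192=181, 719^16384=685, 719^32768=721, 719^65536=793, 719^131072=937, 719^262144=253; 719^397980 = 719^4 * 719^8 * 719^16 * 719^128 * 719^512 * 719^4096 * 719^131072 * 719^262144 = 1 (mod 972); answer 1
Part 2: A1 = 1; m = -26; cross terms: (-25*-24 - -26*-11)=314, (-26*20 - -3*-24)=-592, (-3*-11 - -25*20)=533; twice the area = |255| = 255; area = 255/2; boundary points = 1 + 1 + 1 = 3; strictly interior points = area - boundary/2 + 1 = 127; answer 127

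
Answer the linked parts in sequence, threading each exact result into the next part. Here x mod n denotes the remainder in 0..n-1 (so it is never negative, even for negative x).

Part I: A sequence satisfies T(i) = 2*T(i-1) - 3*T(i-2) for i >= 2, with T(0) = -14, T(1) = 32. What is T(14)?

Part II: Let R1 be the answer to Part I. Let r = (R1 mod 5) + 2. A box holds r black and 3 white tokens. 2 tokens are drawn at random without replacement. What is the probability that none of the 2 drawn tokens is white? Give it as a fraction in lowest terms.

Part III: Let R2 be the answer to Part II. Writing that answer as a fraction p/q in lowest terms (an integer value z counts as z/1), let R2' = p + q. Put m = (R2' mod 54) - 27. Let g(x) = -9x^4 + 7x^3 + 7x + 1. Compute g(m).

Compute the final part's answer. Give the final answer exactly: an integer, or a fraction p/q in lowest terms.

-97069

Part I: T(2) = 2*(32) - 3*(-14) = 106; iterating: T(2)=106, T(3)=116, T(4)=-86, T(5)=-520, T(6)=-782, T(7)=-4, T(8)=2338, T(9)=4688, T(10)=2362, T(11)=-9340, T(12)=-25766, T(13)=-23512, T(14)=30274; answer 30274
Part II: R1 = 30274; r = 6; total draws C(9,2) = 36; favorable C(6,2) = 15; P = 5/12; answer 5/12
Part III: R2 = 5/12; threaded value p + q = 17; m = -10; -9*(-10)^4 + 7*(-10)^3 + 7*(-10)^1 + 1 = (-90000) + (-7000) + (-70) + (1) = -97069; answer -97069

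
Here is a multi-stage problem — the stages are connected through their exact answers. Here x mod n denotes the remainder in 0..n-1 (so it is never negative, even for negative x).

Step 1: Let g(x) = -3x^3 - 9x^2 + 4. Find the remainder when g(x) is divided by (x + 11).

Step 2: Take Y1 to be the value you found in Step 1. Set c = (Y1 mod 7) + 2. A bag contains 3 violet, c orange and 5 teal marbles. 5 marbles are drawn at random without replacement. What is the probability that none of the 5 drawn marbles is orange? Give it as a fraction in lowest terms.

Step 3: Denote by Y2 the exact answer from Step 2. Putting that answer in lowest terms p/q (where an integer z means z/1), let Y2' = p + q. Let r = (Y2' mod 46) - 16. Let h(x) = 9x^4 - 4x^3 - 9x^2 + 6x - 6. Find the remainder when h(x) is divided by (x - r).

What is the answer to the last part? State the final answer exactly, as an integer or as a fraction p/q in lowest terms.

Step 1: remainder = value at the root: -3*(-11)^3 - 9*(-11)^2 + 4 = (3993) + (-1089) + (4) = 2908; answer 2908
Step 2: Y1 = 2908; c = 5; total draws C(13,5) = 1287; favorable C(8,5) = 56; P = 56/1287; answer 56/1287
Step 3: Y2 = 56/1287; threaded value p + q = 1343; r = -7; remainder = value at the root: 9*(-7)^4 - 4*(-7)^3 - 9*(-7)^2 + 6*(-7)^1 - 6 = (21609) + (1372) + (-441) + (-42) + (-6) = 22492; answer 22492

22492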